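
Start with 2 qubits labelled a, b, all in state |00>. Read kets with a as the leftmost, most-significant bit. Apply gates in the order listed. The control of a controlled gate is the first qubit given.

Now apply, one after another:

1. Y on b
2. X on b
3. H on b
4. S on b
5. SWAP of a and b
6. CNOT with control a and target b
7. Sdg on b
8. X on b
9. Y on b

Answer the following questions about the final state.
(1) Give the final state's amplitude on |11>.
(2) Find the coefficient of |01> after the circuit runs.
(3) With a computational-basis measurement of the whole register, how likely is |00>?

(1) The final state's coefficient on |11> equals -sqrt(2)/2.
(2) The amplitude on |01> is 0.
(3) The probability of measuring |00> is 1/2.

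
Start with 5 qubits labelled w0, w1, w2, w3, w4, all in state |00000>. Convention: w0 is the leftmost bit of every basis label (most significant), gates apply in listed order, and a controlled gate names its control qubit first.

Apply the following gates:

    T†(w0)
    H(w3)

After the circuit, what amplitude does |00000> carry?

The final state's coefficient on |00000> equals sqrt(2)/2.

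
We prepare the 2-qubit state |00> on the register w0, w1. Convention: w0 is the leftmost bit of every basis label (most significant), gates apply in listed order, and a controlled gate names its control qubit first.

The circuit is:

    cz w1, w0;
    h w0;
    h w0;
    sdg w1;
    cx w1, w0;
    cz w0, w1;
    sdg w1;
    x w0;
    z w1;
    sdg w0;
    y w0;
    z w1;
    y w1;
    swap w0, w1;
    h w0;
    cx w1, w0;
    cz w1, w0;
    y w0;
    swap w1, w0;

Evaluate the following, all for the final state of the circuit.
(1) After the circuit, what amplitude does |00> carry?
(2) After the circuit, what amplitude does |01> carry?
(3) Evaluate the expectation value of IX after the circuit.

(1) The final state's coefficient on |00> equals sqrt(2)/2.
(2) The final state's coefficient on |01> equals sqrt(2)/2.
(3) In the final state, IX has expectation 1.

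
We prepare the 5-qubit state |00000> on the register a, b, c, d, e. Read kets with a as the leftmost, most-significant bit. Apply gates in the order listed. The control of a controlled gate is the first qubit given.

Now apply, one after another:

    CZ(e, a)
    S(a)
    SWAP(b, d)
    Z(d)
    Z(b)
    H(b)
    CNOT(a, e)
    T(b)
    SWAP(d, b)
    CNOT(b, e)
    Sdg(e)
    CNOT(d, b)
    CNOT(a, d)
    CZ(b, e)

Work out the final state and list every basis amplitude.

The final amplitudes are sqrt(2)/2 on |00000>, sqrt(2)*exp(I*pi/4)/2 on |01010>, and 0 on every other basis state.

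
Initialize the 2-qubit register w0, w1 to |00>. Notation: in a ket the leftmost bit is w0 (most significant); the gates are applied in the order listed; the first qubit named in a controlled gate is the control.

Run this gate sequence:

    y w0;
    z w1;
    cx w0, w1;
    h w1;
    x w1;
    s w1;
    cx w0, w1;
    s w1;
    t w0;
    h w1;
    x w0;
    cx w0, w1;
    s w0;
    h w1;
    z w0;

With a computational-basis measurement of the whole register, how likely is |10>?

Outcome |10> occurs with probability 0.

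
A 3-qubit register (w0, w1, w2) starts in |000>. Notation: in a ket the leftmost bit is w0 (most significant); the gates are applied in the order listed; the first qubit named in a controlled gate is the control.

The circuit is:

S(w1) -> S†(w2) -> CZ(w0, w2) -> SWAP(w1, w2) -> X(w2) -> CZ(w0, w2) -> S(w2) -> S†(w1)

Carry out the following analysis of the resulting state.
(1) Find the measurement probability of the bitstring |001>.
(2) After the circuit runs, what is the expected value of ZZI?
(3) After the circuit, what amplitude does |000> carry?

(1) The probability of measuring |001> is 1.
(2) In the final state, ZZI has expectation 1.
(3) |000> carries amplitude 0 in the final state.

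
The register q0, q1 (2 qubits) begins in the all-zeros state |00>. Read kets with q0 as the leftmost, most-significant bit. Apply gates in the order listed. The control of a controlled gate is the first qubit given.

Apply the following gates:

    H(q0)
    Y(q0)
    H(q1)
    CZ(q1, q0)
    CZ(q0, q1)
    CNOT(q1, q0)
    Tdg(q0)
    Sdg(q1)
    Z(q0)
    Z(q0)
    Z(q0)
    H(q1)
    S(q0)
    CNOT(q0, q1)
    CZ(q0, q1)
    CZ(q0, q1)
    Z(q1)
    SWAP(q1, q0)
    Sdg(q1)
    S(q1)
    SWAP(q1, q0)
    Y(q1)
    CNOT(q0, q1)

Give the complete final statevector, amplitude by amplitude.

The final amplitudes are sqrt(2)*(1 - I)/4 on |00>, sqrt(2)*(1 + I)/4 on |01>, 1/2 on |10>, sqrt(2)*(1 - I)*exp(3*I*pi/4)/4 on |11>.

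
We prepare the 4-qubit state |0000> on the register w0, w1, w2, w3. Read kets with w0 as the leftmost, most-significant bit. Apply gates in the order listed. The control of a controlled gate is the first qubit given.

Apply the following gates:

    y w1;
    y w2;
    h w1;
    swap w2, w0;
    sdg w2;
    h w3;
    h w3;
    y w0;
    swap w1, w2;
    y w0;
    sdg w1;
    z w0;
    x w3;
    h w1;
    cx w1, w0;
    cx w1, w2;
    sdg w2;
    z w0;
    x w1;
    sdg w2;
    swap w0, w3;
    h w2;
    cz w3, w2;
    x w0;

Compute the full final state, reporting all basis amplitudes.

The resulting statevector has amplitude -sqrt(2)/2 on |0000>, -sqrt(2)/2 on |0101>, and 0 on every other basis state.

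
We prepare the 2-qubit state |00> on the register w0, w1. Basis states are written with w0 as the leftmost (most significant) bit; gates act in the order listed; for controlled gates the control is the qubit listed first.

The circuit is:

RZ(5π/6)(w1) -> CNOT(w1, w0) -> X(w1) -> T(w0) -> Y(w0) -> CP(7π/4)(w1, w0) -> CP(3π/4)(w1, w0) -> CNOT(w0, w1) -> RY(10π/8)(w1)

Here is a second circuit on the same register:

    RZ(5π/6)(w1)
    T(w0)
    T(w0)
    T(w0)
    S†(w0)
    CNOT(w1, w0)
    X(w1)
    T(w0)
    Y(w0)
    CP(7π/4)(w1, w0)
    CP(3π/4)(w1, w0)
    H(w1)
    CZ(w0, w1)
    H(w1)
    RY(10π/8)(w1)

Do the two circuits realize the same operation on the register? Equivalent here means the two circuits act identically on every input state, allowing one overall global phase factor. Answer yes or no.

No — the two circuits implement different unitaries, even allowing a global phase.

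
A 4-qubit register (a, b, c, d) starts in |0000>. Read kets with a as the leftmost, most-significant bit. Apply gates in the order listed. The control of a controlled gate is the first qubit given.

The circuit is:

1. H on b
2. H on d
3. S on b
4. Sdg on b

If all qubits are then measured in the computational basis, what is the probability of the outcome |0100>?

A full measurement returns |0100> with probability 1/4. Key observation: gates 3-4 undo each other exactly, leaving only the rest of the circuit to track.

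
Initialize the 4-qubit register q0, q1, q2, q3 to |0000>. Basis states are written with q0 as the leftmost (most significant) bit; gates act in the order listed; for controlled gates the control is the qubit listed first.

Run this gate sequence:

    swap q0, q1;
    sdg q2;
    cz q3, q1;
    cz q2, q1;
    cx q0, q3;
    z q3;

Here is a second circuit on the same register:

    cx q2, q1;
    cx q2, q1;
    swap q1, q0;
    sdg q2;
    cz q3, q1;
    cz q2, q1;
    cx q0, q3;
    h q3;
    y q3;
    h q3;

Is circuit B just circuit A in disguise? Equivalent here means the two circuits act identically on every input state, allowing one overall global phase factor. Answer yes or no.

No, they are not equivalent — no single phase factor reconciles the two unitaries.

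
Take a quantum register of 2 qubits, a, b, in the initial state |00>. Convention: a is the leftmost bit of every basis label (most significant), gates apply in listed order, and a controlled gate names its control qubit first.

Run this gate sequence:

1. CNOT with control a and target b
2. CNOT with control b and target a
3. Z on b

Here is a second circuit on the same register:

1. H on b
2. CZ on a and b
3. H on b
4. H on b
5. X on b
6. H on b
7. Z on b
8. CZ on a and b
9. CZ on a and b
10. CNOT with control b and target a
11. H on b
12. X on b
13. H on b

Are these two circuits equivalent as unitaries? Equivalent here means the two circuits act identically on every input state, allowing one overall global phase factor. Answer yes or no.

Yes: on every input state the two circuits agree up to one overall phase factor.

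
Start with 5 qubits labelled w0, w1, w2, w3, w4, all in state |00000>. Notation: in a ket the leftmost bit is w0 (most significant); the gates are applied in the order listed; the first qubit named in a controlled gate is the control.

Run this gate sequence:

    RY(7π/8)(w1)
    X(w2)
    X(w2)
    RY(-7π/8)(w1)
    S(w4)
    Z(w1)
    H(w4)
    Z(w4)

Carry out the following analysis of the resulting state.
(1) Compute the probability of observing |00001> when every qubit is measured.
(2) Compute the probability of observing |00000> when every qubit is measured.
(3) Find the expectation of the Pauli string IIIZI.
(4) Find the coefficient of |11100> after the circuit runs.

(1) The probability of measuring |00001> is 1/2.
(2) Outcome |00000> occurs with probability 1/2.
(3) The expectation value of IIIZI is 1.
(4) |11100> carries amplitude 0 in the final state.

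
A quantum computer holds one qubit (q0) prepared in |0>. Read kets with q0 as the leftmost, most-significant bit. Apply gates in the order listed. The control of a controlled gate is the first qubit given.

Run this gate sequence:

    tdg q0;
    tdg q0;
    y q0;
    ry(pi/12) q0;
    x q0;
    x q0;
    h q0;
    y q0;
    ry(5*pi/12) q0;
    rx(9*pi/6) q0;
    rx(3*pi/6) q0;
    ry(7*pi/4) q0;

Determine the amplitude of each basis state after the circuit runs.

After the circuit, the state carries amplitude -sqrt(6*sqrt(2) + 12)/8 - sqrt(12 - 6*sqrt(2))/8 - sqrt(4 - 2*sqrt(2))/8 + sqrt(2*sqrt(2) + 4)/8 on |0>, -sqrt(6*sqrt(2) + 12)/8 - sqrt(2*sqrt(2) + 4)/8 - sqrt(4 - 2*sqrt(2))/8 + sqrt(12 - 6*sqrt(2))/8 on |1>.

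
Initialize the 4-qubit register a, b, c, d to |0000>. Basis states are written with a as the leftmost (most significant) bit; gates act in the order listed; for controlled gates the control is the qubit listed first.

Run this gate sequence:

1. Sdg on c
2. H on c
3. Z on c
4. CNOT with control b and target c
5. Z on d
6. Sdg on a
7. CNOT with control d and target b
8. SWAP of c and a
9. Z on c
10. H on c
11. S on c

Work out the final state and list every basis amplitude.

After the circuit, the state carries amplitude 1/2 on |0000>, I/2 on |0010>, -1/2 on |1000>, -I/2 on |1010>, and 0 on every other basis state.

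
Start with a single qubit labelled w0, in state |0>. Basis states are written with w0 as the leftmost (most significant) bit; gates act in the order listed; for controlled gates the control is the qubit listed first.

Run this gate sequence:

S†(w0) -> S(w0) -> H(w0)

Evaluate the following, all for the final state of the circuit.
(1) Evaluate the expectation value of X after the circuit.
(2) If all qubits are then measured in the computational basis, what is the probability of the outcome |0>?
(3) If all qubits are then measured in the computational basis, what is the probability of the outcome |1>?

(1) In the final state, X has expectation 1.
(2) The probability of measuring |0> is 1/2.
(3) A full measurement returns |1> with probability 1/2.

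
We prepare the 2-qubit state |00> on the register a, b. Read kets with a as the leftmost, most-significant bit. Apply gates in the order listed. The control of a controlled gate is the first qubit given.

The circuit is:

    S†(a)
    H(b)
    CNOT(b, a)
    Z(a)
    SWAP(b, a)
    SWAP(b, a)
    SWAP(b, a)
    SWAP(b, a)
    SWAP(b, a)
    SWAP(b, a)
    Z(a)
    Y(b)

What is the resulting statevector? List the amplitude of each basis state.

The final amplitudes are 0 on |00>, sqrt(2)*I/2 on |01>, -sqrt(2)*I/2 on |10>, 0 on |11>. Key observation: the block from step 4 through step 11 cancels to the identity and can be dropped.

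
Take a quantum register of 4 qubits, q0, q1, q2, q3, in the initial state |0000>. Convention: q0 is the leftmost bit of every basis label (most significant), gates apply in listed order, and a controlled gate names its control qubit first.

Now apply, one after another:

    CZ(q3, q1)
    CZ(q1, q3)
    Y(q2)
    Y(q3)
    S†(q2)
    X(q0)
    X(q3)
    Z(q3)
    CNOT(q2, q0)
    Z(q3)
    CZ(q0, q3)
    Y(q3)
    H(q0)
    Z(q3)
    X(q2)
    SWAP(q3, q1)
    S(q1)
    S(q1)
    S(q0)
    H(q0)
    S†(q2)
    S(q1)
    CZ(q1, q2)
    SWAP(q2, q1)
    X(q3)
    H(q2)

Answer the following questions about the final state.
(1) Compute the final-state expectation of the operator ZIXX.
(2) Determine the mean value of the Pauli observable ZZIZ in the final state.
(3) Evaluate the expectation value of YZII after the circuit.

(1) In the final state, ZIXX has expectation 0.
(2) In the final state, ZZIZ has expectation 0.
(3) In the final state, YZII has expectation -1.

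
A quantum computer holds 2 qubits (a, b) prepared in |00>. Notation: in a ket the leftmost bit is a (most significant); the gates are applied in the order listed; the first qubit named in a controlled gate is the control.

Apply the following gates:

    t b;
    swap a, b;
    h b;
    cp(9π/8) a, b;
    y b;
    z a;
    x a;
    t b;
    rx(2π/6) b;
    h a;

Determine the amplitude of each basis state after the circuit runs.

The final amplitudes are -sqrt(3)*I/4 + exp(I*pi/4)/4 on |00>, -1/4 + sqrt(3)*exp(3*I*pi/4)/4 on |01>, -exp(I*pi/4)/4 + sqrt(3)*I/4 on |10>, 1/4 - sqrt(3)*exp(3*I*pi/4)/4 on |11>.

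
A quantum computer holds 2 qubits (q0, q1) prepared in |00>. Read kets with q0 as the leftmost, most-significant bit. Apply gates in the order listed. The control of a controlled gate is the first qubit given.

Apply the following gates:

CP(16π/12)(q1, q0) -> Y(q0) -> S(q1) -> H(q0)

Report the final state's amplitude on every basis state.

After the circuit, the state carries amplitude sqrt(2)*I/2 on |00>, 0 on |01>, -sqrt(2)*I/2 on |10>, 0 on |11>.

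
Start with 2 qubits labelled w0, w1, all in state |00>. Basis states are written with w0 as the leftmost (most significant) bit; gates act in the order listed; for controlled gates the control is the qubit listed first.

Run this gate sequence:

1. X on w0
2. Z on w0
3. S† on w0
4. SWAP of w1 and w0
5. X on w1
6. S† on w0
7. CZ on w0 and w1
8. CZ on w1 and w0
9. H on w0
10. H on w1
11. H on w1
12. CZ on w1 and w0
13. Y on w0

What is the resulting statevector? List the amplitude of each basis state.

The resulting statevector has amplitude sqrt(2)/2 on |00>, 0 on |01>, -sqrt(2)/2 on |10>, 0 on |11>.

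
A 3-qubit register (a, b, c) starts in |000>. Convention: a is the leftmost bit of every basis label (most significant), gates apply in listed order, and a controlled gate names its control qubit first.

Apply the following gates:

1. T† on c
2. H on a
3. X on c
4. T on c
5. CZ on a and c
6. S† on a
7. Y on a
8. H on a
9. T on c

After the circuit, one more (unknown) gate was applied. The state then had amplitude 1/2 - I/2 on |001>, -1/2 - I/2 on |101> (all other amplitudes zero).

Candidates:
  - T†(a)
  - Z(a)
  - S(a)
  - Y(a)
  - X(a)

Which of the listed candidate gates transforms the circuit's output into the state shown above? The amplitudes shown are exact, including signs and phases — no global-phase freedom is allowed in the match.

The applied gate was Y(a).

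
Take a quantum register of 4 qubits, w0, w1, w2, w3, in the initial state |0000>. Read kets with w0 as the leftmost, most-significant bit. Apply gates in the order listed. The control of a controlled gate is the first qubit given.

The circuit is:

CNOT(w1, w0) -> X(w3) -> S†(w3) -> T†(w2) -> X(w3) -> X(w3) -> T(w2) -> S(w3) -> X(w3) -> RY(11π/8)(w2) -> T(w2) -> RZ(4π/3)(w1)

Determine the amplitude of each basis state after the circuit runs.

The resulting statevector has amplitude exp(I*pi/3)*cos(5*pi/16) on |0000>, -exp(7*I*pi/12)*sin(5*pi/16) on |0010>, and 0 on every other basis state.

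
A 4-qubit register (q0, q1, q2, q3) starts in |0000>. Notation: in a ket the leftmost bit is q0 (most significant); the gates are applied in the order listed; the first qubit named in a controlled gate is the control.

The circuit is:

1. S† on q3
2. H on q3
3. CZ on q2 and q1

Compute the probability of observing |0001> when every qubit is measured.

Outcome |0001> occurs with probability 1/2.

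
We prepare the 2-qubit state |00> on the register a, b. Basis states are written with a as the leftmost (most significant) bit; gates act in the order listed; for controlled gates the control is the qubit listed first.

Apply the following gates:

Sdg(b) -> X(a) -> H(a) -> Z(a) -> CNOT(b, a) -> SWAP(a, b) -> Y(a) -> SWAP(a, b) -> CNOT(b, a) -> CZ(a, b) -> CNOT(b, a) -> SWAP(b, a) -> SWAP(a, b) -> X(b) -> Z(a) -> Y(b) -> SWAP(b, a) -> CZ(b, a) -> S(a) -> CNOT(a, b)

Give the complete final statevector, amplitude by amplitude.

The final amplitudes are 0 on |00>, 0 on |01>, -sqrt(2)*I/2 on |10>, sqrt(2)*I/2 on |11>.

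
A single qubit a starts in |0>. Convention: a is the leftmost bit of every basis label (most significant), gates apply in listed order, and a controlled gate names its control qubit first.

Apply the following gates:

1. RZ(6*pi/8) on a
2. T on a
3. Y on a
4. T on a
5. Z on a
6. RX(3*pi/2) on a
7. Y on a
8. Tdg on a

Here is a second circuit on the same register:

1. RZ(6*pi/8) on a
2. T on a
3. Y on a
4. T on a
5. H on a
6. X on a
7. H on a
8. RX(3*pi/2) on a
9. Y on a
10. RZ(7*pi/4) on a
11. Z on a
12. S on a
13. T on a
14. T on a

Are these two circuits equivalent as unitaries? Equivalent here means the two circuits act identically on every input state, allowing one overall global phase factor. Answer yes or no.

Yes: on every input state the two circuits agree up to one overall phase factor.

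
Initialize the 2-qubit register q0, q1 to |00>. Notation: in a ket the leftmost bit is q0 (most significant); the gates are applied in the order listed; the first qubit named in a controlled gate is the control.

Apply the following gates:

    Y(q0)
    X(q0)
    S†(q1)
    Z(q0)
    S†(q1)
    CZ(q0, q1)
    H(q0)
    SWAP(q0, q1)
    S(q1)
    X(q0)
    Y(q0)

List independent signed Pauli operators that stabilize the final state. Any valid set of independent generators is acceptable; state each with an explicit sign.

The final state is stabilized by the group generated by +IY, +ZI; other independent generating sets are equally valid.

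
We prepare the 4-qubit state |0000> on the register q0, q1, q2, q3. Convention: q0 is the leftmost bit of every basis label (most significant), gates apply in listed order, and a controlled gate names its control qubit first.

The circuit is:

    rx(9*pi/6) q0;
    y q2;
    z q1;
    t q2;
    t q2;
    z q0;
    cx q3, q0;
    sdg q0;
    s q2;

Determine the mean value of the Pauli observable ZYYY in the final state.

In the final state, ZYYY has expectation 0.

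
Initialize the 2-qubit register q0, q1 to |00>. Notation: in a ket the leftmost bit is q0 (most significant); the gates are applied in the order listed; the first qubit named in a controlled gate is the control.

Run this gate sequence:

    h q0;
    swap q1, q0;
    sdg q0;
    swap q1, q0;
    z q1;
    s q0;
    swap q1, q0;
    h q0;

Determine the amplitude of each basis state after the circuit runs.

The resulting statevector has amplitude 1/2 on |00>, I/2 on |01>, 1/2 on |10>, I/2 on |11>.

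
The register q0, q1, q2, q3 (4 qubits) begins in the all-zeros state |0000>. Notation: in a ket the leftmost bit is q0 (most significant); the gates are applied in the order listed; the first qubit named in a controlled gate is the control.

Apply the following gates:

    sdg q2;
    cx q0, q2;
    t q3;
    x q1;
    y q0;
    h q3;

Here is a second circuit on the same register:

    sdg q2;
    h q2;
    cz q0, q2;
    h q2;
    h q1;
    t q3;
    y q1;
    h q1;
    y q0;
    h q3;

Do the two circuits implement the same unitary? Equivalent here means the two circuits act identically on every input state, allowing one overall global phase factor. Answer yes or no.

No, they are not equivalent — no single phase factor reconciles the two unitaries.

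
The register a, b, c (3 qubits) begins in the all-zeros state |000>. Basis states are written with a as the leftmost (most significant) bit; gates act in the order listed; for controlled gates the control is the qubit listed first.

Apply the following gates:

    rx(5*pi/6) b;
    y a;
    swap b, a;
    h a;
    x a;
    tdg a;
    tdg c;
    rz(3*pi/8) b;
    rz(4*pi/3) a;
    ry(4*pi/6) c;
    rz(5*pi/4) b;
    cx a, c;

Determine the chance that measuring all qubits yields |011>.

Outcome |011> occurs with probability 3/8.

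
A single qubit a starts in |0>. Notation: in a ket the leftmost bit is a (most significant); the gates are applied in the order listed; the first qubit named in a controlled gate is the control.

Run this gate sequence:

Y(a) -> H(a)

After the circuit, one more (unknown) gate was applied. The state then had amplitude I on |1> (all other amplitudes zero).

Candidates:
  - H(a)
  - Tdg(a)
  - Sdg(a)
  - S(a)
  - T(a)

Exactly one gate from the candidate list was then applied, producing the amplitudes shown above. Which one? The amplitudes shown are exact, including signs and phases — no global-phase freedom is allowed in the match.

The unique candidate consistent with the amplitudes is H(a).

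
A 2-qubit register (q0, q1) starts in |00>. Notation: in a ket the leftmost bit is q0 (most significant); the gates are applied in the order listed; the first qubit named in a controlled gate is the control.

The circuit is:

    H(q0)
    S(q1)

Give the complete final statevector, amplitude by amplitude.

The final amplitudes are sqrt(2)/2 on |00>, 0 on |01>, sqrt(2)/2 on |10>, 0 on |11>.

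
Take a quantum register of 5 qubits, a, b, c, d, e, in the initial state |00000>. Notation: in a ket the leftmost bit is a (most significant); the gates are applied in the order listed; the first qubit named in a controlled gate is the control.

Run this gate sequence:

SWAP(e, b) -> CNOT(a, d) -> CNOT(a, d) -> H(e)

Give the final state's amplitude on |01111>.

|01111> carries amplitude 0 in the final state. Key observation: gates 2-3 undo each other exactly, leaving only the rest of the circuit to track.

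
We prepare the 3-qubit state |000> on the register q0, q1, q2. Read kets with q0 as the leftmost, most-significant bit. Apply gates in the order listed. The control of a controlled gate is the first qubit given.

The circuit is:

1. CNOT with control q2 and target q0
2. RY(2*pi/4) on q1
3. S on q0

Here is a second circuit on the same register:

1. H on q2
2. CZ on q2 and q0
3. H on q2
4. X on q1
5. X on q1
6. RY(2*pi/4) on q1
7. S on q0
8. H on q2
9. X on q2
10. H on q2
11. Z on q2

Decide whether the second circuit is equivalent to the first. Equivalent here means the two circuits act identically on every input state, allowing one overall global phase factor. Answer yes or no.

No — the two circuits implement different unitaries, even allowing a global phase.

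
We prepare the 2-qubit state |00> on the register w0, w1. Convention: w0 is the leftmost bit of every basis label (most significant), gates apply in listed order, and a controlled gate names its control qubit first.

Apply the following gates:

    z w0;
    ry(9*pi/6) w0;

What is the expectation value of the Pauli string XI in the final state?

The observable XI averages to -1.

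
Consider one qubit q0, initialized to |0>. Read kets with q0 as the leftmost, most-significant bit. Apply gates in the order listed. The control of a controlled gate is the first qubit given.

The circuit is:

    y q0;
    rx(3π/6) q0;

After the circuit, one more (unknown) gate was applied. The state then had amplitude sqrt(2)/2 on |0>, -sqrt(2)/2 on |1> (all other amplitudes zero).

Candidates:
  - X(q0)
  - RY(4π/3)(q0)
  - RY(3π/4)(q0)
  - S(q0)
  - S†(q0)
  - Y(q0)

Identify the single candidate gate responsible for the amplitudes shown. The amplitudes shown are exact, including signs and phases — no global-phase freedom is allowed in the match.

It was S(q0) that produced the state shown.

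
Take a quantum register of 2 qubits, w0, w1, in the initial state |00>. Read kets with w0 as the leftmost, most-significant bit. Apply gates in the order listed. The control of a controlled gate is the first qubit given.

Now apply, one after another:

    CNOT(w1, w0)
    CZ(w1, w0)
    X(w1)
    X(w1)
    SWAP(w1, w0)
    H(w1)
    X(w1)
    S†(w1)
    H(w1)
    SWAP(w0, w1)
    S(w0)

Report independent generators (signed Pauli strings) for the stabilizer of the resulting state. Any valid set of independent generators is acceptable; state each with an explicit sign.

One valid set of independent stabilizer generators is -XI, +IZ (any independent generating set of the same group is equally correct).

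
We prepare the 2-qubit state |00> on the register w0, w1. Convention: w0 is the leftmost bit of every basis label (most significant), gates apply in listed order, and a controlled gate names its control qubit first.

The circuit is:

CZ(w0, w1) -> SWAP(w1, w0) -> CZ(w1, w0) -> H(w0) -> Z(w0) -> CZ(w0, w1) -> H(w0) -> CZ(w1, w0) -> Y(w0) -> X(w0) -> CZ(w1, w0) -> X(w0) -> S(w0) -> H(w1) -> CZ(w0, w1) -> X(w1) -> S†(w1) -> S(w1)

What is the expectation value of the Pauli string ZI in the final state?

The expectation value of ZI is 1.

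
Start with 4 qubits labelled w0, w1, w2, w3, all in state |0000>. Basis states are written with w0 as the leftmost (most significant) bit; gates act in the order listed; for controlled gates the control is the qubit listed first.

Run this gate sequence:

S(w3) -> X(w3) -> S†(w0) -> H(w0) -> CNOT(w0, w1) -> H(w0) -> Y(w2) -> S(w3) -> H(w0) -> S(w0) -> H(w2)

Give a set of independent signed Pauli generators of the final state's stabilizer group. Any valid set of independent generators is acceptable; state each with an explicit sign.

The final state is stabilized by the group generated by +XYII, -IIXI, +ZZII, -IIIZ; other independent generating sets are equally valid.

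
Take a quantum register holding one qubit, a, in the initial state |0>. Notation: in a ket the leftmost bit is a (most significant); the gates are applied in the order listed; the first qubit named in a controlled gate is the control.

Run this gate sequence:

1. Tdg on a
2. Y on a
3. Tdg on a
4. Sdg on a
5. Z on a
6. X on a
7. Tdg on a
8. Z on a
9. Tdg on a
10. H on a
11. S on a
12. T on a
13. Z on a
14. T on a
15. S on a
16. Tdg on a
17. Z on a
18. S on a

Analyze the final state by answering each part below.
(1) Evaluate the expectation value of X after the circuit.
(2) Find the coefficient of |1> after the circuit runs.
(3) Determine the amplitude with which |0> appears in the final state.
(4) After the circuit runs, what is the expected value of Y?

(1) The expectation value of X is sqrt(2)/2.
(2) The amplitude on |1> is sqrt(2)*I/2.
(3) The amplitude on |0> is sqrt(2)*exp(3*I*pi/4)/2.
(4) The observable Y averages to -sqrt(2)/2.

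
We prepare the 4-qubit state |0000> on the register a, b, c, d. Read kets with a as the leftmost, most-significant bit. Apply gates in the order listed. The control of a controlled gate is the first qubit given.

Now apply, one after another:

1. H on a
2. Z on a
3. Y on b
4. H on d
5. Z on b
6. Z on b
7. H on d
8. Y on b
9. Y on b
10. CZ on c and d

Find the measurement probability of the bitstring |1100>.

A full measurement returns |1100> with probability 1/2.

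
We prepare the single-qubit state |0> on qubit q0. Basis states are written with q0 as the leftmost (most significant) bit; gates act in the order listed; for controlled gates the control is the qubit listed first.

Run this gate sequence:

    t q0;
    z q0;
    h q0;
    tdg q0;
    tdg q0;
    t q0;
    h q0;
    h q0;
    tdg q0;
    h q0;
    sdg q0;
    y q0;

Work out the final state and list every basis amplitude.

After the circuit, the state carries amplitude -1/2 - I/2 on |0>, 1/2 + I/2 on |1>.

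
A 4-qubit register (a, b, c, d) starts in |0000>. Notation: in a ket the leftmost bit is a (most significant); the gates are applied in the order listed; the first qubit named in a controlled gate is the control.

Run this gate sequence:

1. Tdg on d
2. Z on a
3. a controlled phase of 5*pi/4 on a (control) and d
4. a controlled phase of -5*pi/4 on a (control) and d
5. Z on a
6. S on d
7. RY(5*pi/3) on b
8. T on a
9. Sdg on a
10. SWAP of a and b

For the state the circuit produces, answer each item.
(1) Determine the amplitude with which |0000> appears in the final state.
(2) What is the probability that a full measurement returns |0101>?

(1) The final state's coefficient on |0000> equals -sqrt(3)/2. Key observation: gates 2-5 undo each other exactly, leaving only the rest of the circuit to track.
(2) Outcome |0101> occurs with probability 0.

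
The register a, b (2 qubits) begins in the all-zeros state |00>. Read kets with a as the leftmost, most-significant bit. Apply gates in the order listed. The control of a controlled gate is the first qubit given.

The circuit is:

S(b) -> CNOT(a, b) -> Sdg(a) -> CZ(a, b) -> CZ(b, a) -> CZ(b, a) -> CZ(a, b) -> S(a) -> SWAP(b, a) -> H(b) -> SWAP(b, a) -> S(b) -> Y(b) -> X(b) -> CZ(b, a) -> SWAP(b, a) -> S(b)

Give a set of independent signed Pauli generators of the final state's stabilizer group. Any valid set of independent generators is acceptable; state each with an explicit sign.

One valid set of independent stabilizer generators is +IY, +ZI (any independent generating set of the same group is equally correct). Key observation: the block from step 3 through step 8 cancels to the identity and can be dropped.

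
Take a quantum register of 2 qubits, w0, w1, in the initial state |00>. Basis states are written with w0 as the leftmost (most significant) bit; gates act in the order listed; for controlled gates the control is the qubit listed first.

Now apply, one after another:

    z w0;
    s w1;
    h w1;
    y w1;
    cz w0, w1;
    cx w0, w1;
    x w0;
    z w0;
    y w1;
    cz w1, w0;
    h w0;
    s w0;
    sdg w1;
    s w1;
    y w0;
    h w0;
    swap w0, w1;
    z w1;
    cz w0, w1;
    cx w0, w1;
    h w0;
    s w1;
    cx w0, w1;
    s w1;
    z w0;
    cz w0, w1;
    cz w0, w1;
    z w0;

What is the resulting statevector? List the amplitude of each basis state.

The final amplitudes are -I/2 on |00>, 1/2 on |01>, 1/2 on |10>, I/2 on |11>. Key observation: the block from step 25 through step 28 cancels to the identity and can be dropped.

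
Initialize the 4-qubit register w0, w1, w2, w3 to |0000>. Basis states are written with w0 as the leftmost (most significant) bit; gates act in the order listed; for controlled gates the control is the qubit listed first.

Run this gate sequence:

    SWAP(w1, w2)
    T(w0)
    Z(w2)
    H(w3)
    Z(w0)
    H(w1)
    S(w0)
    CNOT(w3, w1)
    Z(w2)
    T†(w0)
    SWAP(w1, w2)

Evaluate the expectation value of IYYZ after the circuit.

The observable IYYZ averages to 0.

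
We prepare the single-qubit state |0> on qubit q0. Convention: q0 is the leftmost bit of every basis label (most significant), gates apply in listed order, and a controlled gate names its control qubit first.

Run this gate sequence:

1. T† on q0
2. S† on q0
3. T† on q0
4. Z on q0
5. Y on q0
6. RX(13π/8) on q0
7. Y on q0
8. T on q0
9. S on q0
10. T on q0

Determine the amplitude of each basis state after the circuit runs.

After the circuit, the state carries amplitude -cos(3*pi/16) on |0>, -I*sin(3*pi/16) on |1>.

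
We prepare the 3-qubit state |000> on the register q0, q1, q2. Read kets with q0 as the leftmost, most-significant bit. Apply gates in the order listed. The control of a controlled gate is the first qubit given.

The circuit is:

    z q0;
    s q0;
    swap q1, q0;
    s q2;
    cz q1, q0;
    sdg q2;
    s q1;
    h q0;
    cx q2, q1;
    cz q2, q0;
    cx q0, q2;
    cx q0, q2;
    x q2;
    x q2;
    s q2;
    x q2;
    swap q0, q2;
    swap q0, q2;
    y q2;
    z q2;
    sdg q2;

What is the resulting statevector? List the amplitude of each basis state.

The resulting statevector has amplitude -sqrt(2)*I/2 on |000>, -sqrt(2)*I/2 on |100>, and 0 on every other basis state. Key observation: steps 11-12 multiply out to the identity, so the circuit reduces to the remaining gates.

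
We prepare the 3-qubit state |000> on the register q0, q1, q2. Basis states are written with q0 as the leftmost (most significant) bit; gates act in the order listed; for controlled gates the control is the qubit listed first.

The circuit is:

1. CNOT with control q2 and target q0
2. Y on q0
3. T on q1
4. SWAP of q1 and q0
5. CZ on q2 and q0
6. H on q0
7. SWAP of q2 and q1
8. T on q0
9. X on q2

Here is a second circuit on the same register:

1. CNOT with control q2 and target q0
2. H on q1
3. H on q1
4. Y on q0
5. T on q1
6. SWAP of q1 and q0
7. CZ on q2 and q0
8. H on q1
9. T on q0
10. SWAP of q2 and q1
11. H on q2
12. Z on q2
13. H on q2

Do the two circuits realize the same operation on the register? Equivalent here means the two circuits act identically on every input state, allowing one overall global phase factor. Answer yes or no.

No, they are not equivalent — no single phase factor reconciles the two unitaries.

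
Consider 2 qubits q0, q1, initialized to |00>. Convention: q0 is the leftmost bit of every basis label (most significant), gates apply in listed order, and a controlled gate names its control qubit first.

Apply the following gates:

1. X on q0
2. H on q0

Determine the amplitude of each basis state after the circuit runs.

After the circuit, the state carries amplitude sqrt(2)/2 on |00>, 0 on |01>, -sqrt(2)/2 on |10>, 0 on |11>.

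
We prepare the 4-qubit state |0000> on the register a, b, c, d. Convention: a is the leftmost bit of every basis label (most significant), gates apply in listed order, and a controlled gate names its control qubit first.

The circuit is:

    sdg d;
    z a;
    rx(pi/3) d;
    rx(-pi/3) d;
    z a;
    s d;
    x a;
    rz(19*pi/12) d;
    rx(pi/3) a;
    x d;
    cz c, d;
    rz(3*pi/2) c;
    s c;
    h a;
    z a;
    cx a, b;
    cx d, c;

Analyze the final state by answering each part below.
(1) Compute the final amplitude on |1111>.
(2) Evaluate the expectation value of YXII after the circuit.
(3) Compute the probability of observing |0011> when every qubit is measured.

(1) The final state's coefficient on |1111> equals (sqrt(6) + sqrt(2)*I)*exp(11*I*pi/24)/4. Key observation: the block from step 1 through step 6 cancels to the identity and can be dropped.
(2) In the final state, YXII has expectation sqrt(3)/2.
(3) Outcome |0011> occurs with probability 1/2.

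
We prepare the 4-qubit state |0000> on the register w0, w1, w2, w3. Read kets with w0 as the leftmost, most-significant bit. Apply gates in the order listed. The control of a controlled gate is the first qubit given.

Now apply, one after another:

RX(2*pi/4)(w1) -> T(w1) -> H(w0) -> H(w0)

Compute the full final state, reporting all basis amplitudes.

The final amplitudes are sqrt(2)/2 on |0000>, -sqrt(2)*exp(3*I*pi/4)/2 on |0100>, and 0 on every other basis state.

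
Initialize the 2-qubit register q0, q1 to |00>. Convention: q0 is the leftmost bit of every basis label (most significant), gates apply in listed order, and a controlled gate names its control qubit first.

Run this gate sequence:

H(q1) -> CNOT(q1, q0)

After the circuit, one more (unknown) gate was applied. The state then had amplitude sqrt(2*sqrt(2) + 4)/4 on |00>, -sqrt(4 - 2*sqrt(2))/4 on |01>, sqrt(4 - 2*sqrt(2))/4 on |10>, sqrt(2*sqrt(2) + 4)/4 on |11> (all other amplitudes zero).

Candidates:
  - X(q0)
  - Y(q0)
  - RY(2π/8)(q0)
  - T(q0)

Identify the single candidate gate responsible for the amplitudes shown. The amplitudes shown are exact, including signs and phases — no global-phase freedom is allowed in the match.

It was RY(2π/8)(q0) that produced the state shown.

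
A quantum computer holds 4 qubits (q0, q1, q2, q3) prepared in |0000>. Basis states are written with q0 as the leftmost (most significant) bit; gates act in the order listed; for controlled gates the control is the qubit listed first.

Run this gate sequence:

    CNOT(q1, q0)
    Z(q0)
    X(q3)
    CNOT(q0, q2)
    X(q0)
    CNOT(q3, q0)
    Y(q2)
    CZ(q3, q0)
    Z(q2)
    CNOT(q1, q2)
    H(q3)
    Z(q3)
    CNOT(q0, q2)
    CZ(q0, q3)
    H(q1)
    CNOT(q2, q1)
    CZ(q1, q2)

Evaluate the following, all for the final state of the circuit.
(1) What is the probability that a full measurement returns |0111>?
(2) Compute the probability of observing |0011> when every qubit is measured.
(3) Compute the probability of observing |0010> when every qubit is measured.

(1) A full measurement returns |0111> with probability 1/4.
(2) Outcome |0011> occurs with probability 1/4.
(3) The probability of measuring |0010> is 1/4.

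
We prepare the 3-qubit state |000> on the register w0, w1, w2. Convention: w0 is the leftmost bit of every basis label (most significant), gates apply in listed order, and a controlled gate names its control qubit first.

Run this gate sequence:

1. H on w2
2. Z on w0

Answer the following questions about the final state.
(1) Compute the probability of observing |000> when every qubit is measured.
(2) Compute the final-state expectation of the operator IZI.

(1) A full measurement returns |000> with probability 1/2.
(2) In the final state, IZI has expectation 1.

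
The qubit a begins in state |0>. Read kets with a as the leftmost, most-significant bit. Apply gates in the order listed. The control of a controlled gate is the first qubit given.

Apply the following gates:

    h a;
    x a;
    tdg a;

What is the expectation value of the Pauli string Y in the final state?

The observable Y averages to -sqrt(2)/2.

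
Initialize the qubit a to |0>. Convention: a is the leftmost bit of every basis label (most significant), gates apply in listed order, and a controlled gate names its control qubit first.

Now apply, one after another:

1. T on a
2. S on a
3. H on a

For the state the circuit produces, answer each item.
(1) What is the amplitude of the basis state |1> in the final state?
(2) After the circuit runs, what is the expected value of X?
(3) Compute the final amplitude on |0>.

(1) |1> carries amplitude sqrt(2)/2 in the final state.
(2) The expectation value of X is 1.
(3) The amplitude on |0> is sqrt(2)/2.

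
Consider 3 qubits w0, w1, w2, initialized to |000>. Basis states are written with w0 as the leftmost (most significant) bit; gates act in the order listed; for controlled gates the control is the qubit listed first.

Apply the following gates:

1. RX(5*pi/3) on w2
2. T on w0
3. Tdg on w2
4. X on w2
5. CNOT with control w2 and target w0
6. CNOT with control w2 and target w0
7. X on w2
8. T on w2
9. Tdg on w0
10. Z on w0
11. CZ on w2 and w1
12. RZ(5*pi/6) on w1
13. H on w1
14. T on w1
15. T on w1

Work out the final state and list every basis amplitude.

The final amplitudes are sqrt(6)*exp(7*I*pi/12)/4 on |000>, -sqrt(2)*exp(I*pi/12)/4 on |001>, -sqrt(6)*exp(I*pi/12)/4 on |010>, -sqrt(2)*exp(7*I*pi/12)/4 on |011>, 0 on |100>, 0 on |101>, 0 on |110>, 0 on |111>. Key observation: the block from step 2 through step 9 cancels to the identity and can be dropped.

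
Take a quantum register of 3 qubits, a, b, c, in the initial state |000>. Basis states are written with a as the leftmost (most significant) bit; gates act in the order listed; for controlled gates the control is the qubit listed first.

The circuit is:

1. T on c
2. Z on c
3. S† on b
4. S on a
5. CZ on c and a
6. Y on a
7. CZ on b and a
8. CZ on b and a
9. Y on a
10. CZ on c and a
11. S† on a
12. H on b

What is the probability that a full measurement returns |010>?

A full measurement returns |010> with probability 1/2. Key observation: gates 4-11 undo each other exactly, leaving only the rest of the circuit to track.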